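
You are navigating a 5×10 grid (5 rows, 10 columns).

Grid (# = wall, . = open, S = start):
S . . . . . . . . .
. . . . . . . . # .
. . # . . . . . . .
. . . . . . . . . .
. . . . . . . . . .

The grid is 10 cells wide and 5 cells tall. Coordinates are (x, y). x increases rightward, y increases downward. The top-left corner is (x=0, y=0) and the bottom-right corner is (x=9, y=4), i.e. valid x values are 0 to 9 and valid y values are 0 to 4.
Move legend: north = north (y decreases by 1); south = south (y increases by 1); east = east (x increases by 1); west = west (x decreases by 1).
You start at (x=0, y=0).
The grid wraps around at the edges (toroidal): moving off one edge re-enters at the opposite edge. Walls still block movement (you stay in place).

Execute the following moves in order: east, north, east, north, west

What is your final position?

Answer: Final position: (x=1, y=3)

Derivation:
Start: (x=0, y=0)
  east (east): (x=0, y=0) -> (x=1, y=0)
  north (north): (x=1, y=0) -> (x=1, y=4)
  east (east): (x=1, y=4) -> (x=2, y=4)
  north (north): (x=2, y=4) -> (x=2, y=3)
  west (west): (x=2, y=3) -> (x=1, y=3)
Final: (x=1, y=3)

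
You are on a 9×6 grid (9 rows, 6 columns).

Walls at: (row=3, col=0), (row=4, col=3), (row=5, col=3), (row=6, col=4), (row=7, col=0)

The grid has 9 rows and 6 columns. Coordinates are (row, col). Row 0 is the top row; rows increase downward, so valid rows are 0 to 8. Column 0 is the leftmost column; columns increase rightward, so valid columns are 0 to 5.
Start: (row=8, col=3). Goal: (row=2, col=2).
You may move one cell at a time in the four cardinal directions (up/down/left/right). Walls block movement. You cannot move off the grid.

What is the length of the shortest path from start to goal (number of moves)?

BFS from (row=8, col=3) until reaching (row=2, col=2):
  Distance 0: (row=8, col=3)
  Distance 1: (row=7, col=3), (row=8, col=2), (row=8, col=4)
  Distance 2: (row=6, col=3), (row=7, col=2), (row=7, col=4), (row=8, col=1), (row=8, col=5)
  Distance 3: (row=6, col=2), (row=7, col=1), (row=7, col=5), (row=8, col=0)
  Distance 4: (row=5, col=2), (row=6, col=1), (row=6, col=5)
  Distance 5: (row=4, col=2), (row=5, col=1), (row=5, col=5), (row=6, col=0)
  Distance 6: (row=3, col=2), (row=4, col=1), (row=4, col=5), (row=5, col=0), (row=5, col=4)
  Distance 7: (row=2, col=2), (row=3, col=1), (row=3, col=3), (row=3, col=5), (row=4, col=0), (row=4, col=4)  <- goal reached here
One shortest path (7 moves): (row=8, col=3) -> (row=8, col=2) -> (row=7, col=2) -> (row=6, col=2) -> (row=5, col=2) -> (row=4, col=2) -> (row=3, col=2) -> (row=2, col=2)

Answer: Shortest path length: 7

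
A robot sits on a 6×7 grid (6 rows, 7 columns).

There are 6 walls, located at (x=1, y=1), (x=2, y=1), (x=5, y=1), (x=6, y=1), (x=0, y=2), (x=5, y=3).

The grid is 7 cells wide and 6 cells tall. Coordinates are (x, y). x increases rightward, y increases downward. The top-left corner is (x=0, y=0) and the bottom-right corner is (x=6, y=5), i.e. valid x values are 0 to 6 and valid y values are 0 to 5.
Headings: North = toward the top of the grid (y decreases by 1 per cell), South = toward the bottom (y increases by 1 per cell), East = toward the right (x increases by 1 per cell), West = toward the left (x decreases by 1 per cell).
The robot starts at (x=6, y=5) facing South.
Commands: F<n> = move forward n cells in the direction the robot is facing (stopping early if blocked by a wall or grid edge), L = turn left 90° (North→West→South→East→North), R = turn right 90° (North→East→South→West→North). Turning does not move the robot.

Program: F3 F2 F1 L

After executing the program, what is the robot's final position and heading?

Answer: Final position: (x=6, y=5), facing East

Derivation:
Start: (x=6, y=5), facing South
  F3: move forward 0/3 (blocked), now at (x=6, y=5)
  F2: move forward 0/2 (blocked), now at (x=6, y=5)
  F1: move forward 0/1 (blocked), now at (x=6, y=5)
  L: turn left, now facing East
Final: (x=6, y=5), facing East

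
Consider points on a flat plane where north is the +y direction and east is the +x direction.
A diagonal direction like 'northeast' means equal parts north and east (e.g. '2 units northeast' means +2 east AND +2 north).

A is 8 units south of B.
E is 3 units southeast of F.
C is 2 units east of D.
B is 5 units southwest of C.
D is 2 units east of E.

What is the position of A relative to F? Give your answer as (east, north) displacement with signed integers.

Answer: A is at (east=2, north=-16) relative to F.

Derivation:
Place F at the origin (east=0, north=0).
  E is 3 units southeast of F: delta (east=+3, north=-3); E at (east=3, north=-3).
  D is 2 units east of E: delta (east=+2, north=+0); D at (east=5, north=-3).
  C is 2 units east of D: delta (east=+2, north=+0); C at (east=7, north=-3).
  B is 5 units southwest of C: delta (east=-5, north=-5); B at (east=2, north=-8).
  A is 8 units south of B: delta (east=+0, north=-8); A at (east=2, north=-16).
Therefore A relative to F: (east=2, north=-16).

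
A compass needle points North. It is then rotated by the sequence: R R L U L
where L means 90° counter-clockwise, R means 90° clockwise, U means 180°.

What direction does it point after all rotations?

Start: North
  R (right (90° clockwise)) -> East
  R (right (90° clockwise)) -> South
  L (left (90° counter-clockwise)) -> East
  U (U-turn (180°)) -> West
  L (left (90° counter-clockwise)) -> South
Final: South

Answer: Final heading: South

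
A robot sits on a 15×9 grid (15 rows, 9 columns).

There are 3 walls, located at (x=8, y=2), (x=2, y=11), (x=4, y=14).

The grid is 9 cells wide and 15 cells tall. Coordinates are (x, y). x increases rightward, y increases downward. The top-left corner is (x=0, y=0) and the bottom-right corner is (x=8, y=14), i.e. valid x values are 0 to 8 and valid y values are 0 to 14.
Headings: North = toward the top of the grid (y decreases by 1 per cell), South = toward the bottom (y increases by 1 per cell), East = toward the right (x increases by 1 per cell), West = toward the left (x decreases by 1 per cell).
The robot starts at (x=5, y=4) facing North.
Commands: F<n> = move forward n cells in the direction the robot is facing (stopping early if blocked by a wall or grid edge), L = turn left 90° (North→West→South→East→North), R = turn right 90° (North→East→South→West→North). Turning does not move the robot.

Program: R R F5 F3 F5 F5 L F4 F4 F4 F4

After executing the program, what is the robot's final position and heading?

Start: (x=5, y=4), facing North
  R: turn right, now facing East
  R: turn right, now facing South
  F5: move forward 5, now at (x=5, y=9)
  F3: move forward 3, now at (x=5, y=12)
  F5: move forward 2/5 (blocked), now at (x=5, y=14)
  F5: move forward 0/5 (blocked), now at (x=5, y=14)
  L: turn left, now facing East
  F4: move forward 3/4 (blocked), now at (x=8, y=14)
  [×3]F4: move forward 0/4 (blocked), now at (x=8, y=14)
Final: (x=8, y=14), facing East

Answer: Final position: (x=8, y=14), facing East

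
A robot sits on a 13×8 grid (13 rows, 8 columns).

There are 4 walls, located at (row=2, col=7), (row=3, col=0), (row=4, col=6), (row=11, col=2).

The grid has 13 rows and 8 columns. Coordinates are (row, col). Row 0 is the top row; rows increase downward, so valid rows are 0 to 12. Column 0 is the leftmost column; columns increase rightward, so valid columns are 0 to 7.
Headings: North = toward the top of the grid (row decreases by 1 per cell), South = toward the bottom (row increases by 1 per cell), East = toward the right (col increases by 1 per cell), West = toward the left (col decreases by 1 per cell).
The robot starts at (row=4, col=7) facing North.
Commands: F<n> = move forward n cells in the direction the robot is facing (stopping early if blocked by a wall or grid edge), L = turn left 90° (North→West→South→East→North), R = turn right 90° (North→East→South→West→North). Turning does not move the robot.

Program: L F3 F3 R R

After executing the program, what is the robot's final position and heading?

Answer: Final position: (row=4, col=7), facing East

Derivation:
Start: (row=4, col=7), facing North
  L: turn left, now facing West
  F3: move forward 0/3 (blocked), now at (row=4, col=7)
  F3: move forward 0/3 (blocked), now at (row=4, col=7)
  R: turn right, now facing North
  R: turn right, now facing East
Final: (row=4, col=7), facing East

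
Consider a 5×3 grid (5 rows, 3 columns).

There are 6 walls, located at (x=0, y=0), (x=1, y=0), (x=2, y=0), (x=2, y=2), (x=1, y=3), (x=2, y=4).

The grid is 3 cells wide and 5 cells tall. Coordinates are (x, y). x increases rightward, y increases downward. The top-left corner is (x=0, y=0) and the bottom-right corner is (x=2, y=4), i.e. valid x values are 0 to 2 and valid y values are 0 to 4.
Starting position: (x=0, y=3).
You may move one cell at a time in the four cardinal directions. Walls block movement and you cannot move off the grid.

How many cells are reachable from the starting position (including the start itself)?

Answer: Reachable cells: 8

Derivation:
BFS flood-fill from (x=0, y=3):
  Distance 0: (x=0, y=3)
  Distance 1: (x=0, y=2), (x=0, y=4)
  Distance 2: (x=0, y=1), (x=1, y=2), (x=1, y=4)
  Distance 3: (x=1, y=1)
  Distance 4: (x=2, y=1)
Total reachable: 8 (grid has 9 open cells total)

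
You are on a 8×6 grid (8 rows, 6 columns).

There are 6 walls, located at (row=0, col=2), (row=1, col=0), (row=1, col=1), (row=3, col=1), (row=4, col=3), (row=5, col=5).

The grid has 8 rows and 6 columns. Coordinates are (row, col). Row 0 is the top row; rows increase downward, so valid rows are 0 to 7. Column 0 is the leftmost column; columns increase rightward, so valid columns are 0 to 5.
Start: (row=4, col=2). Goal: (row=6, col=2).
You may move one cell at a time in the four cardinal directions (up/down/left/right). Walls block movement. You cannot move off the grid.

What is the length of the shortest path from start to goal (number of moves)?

Answer: Shortest path length: 2

Derivation:
BFS from (row=4, col=2) until reaching (row=6, col=2):
  Distance 0: (row=4, col=2)
  Distance 1: (row=3, col=2), (row=4, col=1), (row=5, col=2)
  Distance 2: (row=2, col=2), (row=3, col=3), (row=4, col=0), (row=5, col=1), (row=5, col=3), (row=6, col=2)  <- goal reached here
One shortest path (2 moves): (row=4, col=2) -> (row=5, col=2) -> (row=6, col=2)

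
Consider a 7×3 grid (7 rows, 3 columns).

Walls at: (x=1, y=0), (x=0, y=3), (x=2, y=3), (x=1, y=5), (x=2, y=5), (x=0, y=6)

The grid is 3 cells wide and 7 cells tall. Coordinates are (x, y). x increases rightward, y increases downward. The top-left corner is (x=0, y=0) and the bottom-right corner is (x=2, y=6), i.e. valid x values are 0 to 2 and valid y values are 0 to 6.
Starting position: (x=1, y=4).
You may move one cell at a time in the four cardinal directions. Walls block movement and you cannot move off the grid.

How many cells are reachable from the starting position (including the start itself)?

Answer: Reachable cells: 13

Derivation:
BFS flood-fill from (x=1, y=4):
  Distance 0: (x=1, y=4)
  Distance 1: (x=1, y=3), (x=0, y=4), (x=2, y=4)
  Distance 2: (x=1, y=2), (x=0, y=5)
  Distance 3: (x=1, y=1), (x=0, y=2), (x=2, y=2)
  Distance 4: (x=0, y=1), (x=2, y=1)
  Distance 5: (x=0, y=0), (x=2, y=0)
Total reachable: 13 (grid has 15 open cells total)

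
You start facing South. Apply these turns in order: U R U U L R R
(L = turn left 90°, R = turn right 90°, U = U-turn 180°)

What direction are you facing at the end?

Answer: Final heading: South

Derivation:
Start: South
  U (U-turn (180°)) -> North
  R (right (90° clockwise)) -> East
  U (U-turn (180°)) -> West
  U (U-turn (180°)) -> East
  L (left (90° counter-clockwise)) -> North
  R (right (90° clockwise)) -> East
  R (right (90° clockwise)) -> South
Final: South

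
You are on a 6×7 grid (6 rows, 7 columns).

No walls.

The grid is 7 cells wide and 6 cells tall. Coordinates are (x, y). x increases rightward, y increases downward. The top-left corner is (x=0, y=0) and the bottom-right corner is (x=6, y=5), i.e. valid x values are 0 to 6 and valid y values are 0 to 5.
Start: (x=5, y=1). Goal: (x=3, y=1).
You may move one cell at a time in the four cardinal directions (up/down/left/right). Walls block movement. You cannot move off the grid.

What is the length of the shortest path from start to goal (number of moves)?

BFS from (x=5, y=1) until reaching (x=3, y=1):
  Distance 0: (x=5, y=1)
  Distance 1: (x=5, y=0), (x=4, y=1), (x=6, y=1), (x=5, y=2)
  Distance 2: (x=4, y=0), (x=6, y=0), (x=3, y=1), (x=4, y=2), (x=6, y=2), (x=5, y=3)  <- goal reached here
One shortest path (2 moves): (x=5, y=1) -> (x=4, y=1) -> (x=3, y=1)

Answer: Shortest path length: 2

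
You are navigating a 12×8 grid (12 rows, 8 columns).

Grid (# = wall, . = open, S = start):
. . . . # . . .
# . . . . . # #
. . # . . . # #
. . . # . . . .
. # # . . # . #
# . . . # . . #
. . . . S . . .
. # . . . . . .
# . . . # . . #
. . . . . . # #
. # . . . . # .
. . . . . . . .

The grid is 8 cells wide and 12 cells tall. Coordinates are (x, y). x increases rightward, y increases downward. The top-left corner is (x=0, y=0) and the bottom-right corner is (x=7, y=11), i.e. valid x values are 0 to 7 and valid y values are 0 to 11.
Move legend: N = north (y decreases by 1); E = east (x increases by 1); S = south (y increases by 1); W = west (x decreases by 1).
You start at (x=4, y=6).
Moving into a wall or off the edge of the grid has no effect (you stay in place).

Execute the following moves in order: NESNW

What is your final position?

Start: (x=4, y=6)
  N (north): blocked, stay at (x=4, y=6)
  E (east): (x=4, y=6) -> (x=5, y=6)
  S (south): (x=5, y=6) -> (x=5, y=7)
  N (north): (x=5, y=7) -> (x=5, y=6)
  W (west): (x=5, y=6) -> (x=4, y=6)
Final: (x=4, y=6)

Answer: Final position: (x=4, y=6)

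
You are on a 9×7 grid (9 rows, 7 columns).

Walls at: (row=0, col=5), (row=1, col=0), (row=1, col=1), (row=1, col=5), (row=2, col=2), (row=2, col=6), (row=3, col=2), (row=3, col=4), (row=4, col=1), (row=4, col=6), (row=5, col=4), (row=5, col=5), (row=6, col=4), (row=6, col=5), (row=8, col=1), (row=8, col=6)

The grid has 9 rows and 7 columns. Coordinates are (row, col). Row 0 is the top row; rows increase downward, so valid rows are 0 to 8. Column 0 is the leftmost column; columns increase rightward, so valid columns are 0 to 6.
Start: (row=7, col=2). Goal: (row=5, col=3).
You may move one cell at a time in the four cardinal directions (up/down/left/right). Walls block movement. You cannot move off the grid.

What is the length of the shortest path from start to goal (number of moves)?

Answer: Shortest path length: 3

Derivation:
BFS from (row=7, col=2) until reaching (row=5, col=3):
  Distance 0: (row=7, col=2)
  Distance 1: (row=6, col=2), (row=7, col=1), (row=7, col=3), (row=8, col=2)
  Distance 2: (row=5, col=2), (row=6, col=1), (row=6, col=3), (row=7, col=0), (row=7, col=4), (row=8, col=3)
  Distance 3: (row=4, col=2), (row=5, col=1), (row=5, col=3), (row=6, col=0), (row=7, col=5), (row=8, col=0), (row=8, col=4)  <- goal reached here
One shortest path (3 moves): (row=7, col=2) -> (row=7, col=3) -> (row=6, col=3) -> (row=5, col=3)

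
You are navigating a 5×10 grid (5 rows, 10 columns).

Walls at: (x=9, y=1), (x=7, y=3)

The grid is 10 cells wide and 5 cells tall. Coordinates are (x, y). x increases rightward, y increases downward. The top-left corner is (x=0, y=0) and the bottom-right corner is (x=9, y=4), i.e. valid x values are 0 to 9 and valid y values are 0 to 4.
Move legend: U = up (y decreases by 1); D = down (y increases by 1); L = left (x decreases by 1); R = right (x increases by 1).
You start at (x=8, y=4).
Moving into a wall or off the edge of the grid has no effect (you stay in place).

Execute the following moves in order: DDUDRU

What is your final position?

Answer: Final position: (x=9, y=3)

Derivation:
Start: (x=8, y=4)
  D (down): blocked, stay at (x=8, y=4)
  D (down): blocked, stay at (x=8, y=4)
  U (up): (x=8, y=4) -> (x=8, y=3)
  D (down): (x=8, y=3) -> (x=8, y=4)
  R (right): (x=8, y=4) -> (x=9, y=4)
  U (up): (x=9, y=4) -> (x=9, y=3)
Final: (x=9, y=3)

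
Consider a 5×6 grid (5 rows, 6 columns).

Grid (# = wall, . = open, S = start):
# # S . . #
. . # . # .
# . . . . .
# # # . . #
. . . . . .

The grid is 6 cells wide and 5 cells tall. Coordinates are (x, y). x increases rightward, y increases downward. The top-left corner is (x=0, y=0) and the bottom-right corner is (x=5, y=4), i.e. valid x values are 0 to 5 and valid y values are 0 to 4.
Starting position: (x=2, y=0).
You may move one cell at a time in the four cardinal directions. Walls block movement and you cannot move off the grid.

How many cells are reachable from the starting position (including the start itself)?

BFS flood-fill from (x=2, y=0):
  Distance 0: (x=2, y=0)
  Distance 1: (x=3, y=0)
  Distance 2: (x=4, y=0), (x=3, y=1)
  Distance 3: (x=3, y=2)
  Distance 4: (x=2, y=2), (x=4, y=2), (x=3, y=3)
  Distance 5: (x=1, y=2), (x=5, y=2), (x=4, y=3), (x=3, y=4)
  Distance 6: (x=1, y=1), (x=5, y=1), (x=2, y=4), (x=4, y=4)
  Distance 7: (x=0, y=1), (x=1, y=4), (x=5, y=4)
  Distance 8: (x=0, y=4)
Total reachable: 20 (grid has 20 open cells total)

Answer: Reachable cells: 20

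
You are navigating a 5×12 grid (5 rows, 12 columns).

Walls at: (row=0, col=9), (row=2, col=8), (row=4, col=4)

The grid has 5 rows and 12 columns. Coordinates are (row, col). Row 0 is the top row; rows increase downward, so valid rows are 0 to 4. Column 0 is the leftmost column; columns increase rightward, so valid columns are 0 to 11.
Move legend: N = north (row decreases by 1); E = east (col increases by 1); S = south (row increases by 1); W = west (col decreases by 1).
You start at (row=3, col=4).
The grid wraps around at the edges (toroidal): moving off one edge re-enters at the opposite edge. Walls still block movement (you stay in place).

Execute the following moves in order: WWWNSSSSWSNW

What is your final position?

Answer: Final position: (row=1, col=11)

Derivation:
Start: (row=3, col=4)
  W (west): (row=3, col=4) -> (row=3, col=3)
  W (west): (row=3, col=3) -> (row=3, col=2)
  W (west): (row=3, col=2) -> (row=3, col=1)
  N (north): (row=3, col=1) -> (row=2, col=1)
  S (south): (row=2, col=1) -> (row=3, col=1)
  S (south): (row=3, col=1) -> (row=4, col=1)
  S (south): (row=4, col=1) -> (row=0, col=1)
  S (south): (row=0, col=1) -> (row=1, col=1)
  W (west): (row=1, col=1) -> (row=1, col=0)
  S (south): (row=1, col=0) -> (row=2, col=0)
  N (north): (row=2, col=0) -> (row=1, col=0)
  W (west): (row=1, col=0) -> (row=1, col=11)
Final: (row=1, col=11)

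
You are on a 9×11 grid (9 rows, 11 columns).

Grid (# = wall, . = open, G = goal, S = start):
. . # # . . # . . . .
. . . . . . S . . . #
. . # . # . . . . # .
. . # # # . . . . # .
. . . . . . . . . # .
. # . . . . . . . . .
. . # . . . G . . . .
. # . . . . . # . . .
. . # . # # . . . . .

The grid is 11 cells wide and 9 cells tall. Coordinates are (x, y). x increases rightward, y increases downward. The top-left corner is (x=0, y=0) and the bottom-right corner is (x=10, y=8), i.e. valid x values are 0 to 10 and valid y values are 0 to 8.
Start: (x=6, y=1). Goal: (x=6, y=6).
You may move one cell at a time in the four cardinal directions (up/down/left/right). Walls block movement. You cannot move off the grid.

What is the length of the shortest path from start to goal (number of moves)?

BFS from (x=6, y=1) until reaching (x=6, y=6):
  Distance 0: (x=6, y=1)
  Distance 1: (x=5, y=1), (x=7, y=1), (x=6, y=2)
  Distance 2: (x=5, y=0), (x=7, y=0), (x=4, y=1), (x=8, y=1), (x=5, y=2), (x=7, y=2), (x=6, y=3)
  Distance 3: (x=4, y=0), (x=8, y=0), (x=3, y=1), (x=9, y=1), (x=8, y=2), (x=5, y=3), (x=7, y=3), (x=6, y=4)
  Distance 4: (x=9, y=0), (x=2, y=1), (x=3, y=2), (x=8, y=3), (x=5, y=4), (x=7, y=4), (x=6, y=5)
  Distance 5: (x=10, y=0), (x=1, y=1), (x=4, y=4), (x=8, y=4), (x=5, y=5), (x=7, y=5), (x=6, y=6)  <- goal reached here
One shortest path (5 moves): (x=6, y=1) -> (x=6, y=2) -> (x=6, y=3) -> (x=6, y=4) -> (x=6, y=5) -> (x=6, y=6)

Answer: Shortest path length: 5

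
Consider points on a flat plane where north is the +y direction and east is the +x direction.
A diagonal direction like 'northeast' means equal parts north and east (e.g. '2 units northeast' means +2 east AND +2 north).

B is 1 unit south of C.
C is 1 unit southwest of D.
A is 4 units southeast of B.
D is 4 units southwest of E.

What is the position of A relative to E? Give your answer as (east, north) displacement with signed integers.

Place E at the origin (east=0, north=0).
  D is 4 units southwest of E: delta (east=-4, north=-4); D at (east=-4, north=-4).
  C is 1 unit southwest of D: delta (east=-1, north=-1); C at (east=-5, north=-5).
  B is 1 unit south of C: delta (east=+0, north=-1); B at (east=-5, north=-6).
  A is 4 units southeast of B: delta (east=+4, north=-4); A at (east=-1, north=-10).
Therefore A relative to E: (east=-1, north=-10).

Answer: A is at (east=-1, north=-10) relative to E.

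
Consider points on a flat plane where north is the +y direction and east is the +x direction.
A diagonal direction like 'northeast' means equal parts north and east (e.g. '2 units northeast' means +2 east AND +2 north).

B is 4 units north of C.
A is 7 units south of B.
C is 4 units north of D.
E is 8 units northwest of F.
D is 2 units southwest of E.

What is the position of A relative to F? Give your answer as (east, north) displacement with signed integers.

Answer: A is at (east=-10, north=7) relative to F.

Derivation:
Place F at the origin (east=0, north=0).
  E is 8 units northwest of F: delta (east=-8, north=+8); E at (east=-8, north=8).
  D is 2 units southwest of E: delta (east=-2, north=-2); D at (east=-10, north=6).
  C is 4 units north of D: delta (east=+0, north=+4); C at (east=-10, north=10).
  B is 4 units north of C: delta (east=+0, north=+4); B at (east=-10, north=14).
  A is 7 units south of B: delta (east=+0, north=-7); A at (east=-10, north=7).
Therefore A relative to F: (east=-10, north=7).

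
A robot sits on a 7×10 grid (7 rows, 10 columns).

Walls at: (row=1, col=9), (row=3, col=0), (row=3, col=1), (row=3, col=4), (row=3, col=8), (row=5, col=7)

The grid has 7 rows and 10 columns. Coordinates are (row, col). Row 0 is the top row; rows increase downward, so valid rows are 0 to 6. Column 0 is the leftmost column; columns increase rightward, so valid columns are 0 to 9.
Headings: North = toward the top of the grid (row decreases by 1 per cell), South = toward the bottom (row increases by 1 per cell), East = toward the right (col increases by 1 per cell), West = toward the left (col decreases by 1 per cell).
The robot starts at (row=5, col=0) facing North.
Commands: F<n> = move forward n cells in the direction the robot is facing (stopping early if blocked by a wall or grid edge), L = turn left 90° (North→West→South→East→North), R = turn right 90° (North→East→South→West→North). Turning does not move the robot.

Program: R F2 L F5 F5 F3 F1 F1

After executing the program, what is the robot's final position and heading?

Start: (row=5, col=0), facing North
  R: turn right, now facing East
  F2: move forward 2, now at (row=5, col=2)
  L: turn left, now facing North
  F5: move forward 5, now at (row=0, col=2)
  F5: move forward 0/5 (blocked), now at (row=0, col=2)
  F3: move forward 0/3 (blocked), now at (row=0, col=2)
  F1: move forward 0/1 (blocked), now at (row=0, col=2)
  F1: move forward 0/1 (blocked), now at (row=0, col=2)
Final: (row=0, col=2), facing North

Answer: Final position: (row=0, col=2), facing North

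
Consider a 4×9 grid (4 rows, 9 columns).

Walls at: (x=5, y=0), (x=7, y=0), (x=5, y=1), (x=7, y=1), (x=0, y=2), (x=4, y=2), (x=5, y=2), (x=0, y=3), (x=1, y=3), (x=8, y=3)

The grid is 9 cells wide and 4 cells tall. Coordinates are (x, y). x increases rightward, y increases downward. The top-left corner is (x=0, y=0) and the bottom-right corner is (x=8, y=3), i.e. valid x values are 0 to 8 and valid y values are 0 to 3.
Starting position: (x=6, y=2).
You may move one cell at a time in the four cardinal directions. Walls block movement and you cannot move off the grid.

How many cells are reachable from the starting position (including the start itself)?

Answer: Reachable cells: 26

Derivation:
BFS flood-fill from (x=6, y=2):
  Distance 0: (x=6, y=2)
  Distance 1: (x=6, y=1), (x=7, y=2), (x=6, y=3)
  Distance 2: (x=6, y=0), (x=8, y=2), (x=5, y=3), (x=7, y=3)
  Distance 3: (x=8, y=1), (x=4, y=3)
  Distance 4: (x=8, y=0), (x=3, y=3)
  Distance 5: (x=3, y=2), (x=2, y=3)
  Distance 6: (x=3, y=1), (x=2, y=2)
  Distance 7: (x=3, y=0), (x=2, y=1), (x=4, y=1), (x=1, y=2)
  Distance 8: (x=2, y=0), (x=4, y=0), (x=1, y=1)
  Distance 9: (x=1, y=0), (x=0, y=1)
  Distance 10: (x=0, y=0)
Total reachable: 26 (grid has 26 open cells total)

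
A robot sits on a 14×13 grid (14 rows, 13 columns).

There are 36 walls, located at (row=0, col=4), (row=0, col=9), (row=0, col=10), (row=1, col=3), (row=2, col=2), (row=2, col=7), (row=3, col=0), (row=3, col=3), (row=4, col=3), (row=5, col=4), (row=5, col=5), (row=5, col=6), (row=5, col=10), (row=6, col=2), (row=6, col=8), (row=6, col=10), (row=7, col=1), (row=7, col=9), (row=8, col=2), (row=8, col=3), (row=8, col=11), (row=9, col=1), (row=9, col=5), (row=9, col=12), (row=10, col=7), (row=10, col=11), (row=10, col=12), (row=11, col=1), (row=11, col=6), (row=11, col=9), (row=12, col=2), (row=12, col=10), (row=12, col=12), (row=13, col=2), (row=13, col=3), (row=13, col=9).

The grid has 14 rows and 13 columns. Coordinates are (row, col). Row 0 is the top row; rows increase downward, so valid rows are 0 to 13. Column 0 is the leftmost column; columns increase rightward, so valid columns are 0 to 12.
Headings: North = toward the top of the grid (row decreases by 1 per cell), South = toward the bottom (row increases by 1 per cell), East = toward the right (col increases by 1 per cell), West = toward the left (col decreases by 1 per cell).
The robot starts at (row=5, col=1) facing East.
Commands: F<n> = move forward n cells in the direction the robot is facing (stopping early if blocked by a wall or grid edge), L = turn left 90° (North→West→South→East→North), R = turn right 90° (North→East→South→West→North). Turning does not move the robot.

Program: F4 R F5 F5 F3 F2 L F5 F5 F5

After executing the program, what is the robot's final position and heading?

Start: (row=5, col=1), facing East
  F4: move forward 2/4 (blocked), now at (row=5, col=3)
  R: turn right, now facing South
  F5: move forward 2/5 (blocked), now at (row=7, col=3)
  F5: move forward 0/5 (blocked), now at (row=7, col=3)
  F3: move forward 0/3 (blocked), now at (row=7, col=3)
  F2: move forward 0/2 (blocked), now at (row=7, col=3)
  L: turn left, now facing East
  F5: move forward 5, now at (row=7, col=8)
  F5: move forward 0/5 (blocked), now at (row=7, col=8)
  F5: move forward 0/5 (blocked), now at (row=7, col=8)
Final: (row=7, col=8), facing East

Answer: Final position: (row=7, col=8), facing East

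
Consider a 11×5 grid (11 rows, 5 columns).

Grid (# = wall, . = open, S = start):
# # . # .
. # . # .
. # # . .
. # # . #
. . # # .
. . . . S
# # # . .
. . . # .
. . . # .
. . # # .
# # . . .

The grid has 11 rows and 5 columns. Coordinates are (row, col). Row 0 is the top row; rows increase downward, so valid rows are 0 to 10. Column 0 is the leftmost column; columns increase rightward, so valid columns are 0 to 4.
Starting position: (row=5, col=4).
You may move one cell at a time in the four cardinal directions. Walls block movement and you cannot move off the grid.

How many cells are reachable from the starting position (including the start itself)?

BFS flood-fill from (row=5, col=4):
  Distance 0: (row=5, col=4)
  Distance 1: (row=4, col=4), (row=5, col=3), (row=6, col=4)
  Distance 2: (row=5, col=2), (row=6, col=3), (row=7, col=4)
  Distance 3: (row=5, col=1), (row=8, col=4)
  Distance 4: (row=4, col=1), (row=5, col=0), (row=9, col=4)
  Distance 5: (row=4, col=0), (row=10, col=4)
  Distance 6: (row=3, col=0), (row=10, col=3)
  Distance 7: (row=2, col=0), (row=10, col=2)
  Distance 8: (row=1, col=0)
Total reachable: 19 (grid has 34 open cells total)

Answer: Reachable cells: 19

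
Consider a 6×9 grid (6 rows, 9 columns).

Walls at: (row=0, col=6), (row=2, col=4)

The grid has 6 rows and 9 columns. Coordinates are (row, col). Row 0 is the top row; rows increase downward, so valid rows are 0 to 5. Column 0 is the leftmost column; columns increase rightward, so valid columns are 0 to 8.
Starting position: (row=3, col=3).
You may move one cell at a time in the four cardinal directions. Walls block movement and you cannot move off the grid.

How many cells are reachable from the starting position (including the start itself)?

Answer: Reachable cells: 52

Derivation:
BFS flood-fill from (row=3, col=3):
  Distance 0: (row=3, col=3)
  Distance 1: (row=2, col=3), (row=3, col=2), (row=3, col=4), (row=4, col=3)
  Distance 2: (row=1, col=3), (row=2, col=2), (row=3, col=1), (row=3, col=5), (row=4, col=2), (row=4, col=4), (row=5, col=3)
  Distance 3: (row=0, col=3), (row=1, col=2), (row=1, col=4), (row=2, col=1), (row=2, col=5), (row=3, col=0), (row=3, col=6), (row=4, col=1), (row=4, col=5), (row=5, col=2), (row=5, col=4)
  Distance 4: (row=0, col=2), (row=0, col=4), (row=1, col=1), (row=1, col=5), (row=2, col=0), (row=2, col=6), (row=3, col=7), (row=4, col=0), (row=4, col=6), (row=5, col=1), (row=5, col=5)
  Distance 5: (row=0, col=1), (row=0, col=5), (row=1, col=0), (row=1, col=6), (row=2, col=7), (row=3, col=8), (row=4, col=7), (row=5, col=0), (row=5, col=6)
  Distance 6: (row=0, col=0), (row=1, col=7), (row=2, col=8), (row=4, col=8), (row=5, col=7)
  Distance 7: (row=0, col=7), (row=1, col=8), (row=5, col=8)
  Distance 8: (row=0, col=8)
Total reachable: 52 (grid has 52 open cells total)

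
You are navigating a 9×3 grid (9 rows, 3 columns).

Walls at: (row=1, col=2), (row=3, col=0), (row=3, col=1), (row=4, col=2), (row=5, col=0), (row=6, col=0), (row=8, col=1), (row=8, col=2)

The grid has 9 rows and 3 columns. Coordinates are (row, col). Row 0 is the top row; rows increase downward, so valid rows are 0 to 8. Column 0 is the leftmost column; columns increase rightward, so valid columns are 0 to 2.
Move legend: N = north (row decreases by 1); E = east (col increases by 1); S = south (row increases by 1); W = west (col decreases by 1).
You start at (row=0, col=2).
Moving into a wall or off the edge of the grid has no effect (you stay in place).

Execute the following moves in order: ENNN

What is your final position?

Start: (row=0, col=2)
  E (east): blocked, stay at (row=0, col=2)
  [×3]N (north): blocked, stay at (row=0, col=2)
Final: (row=0, col=2)

Answer: Final position: (row=0, col=2)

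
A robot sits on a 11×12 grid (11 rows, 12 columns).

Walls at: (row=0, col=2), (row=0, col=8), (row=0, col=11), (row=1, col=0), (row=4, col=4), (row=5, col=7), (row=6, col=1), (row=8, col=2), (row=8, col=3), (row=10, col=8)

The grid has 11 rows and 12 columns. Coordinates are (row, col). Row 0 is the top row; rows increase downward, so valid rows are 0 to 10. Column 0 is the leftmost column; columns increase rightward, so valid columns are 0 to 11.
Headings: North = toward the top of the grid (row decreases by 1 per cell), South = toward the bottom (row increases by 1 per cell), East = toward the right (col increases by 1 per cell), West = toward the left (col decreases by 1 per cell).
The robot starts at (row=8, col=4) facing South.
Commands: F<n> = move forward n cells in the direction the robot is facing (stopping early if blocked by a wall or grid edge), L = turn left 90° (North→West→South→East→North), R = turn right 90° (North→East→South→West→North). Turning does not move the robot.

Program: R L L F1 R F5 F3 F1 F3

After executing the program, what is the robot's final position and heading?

Start: (row=8, col=4), facing South
  R: turn right, now facing West
  L: turn left, now facing South
  L: turn left, now facing East
  F1: move forward 1, now at (row=8, col=5)
  R: turn right, now facing South
  F5: move forward 2/5 (blocked), now at (row=10, col=5)
  F3: move forward 0/3 (blocked), now at (row=10, col=5)
  F1: move forward 0/1 (blocked), now at (row=10, col=5)
  F3: move forward 0/3 (blocked), now at (row=10, col=5)
Final: (row=10, col=5), facing South

Answer: Final position: (row=10, col=5), facing South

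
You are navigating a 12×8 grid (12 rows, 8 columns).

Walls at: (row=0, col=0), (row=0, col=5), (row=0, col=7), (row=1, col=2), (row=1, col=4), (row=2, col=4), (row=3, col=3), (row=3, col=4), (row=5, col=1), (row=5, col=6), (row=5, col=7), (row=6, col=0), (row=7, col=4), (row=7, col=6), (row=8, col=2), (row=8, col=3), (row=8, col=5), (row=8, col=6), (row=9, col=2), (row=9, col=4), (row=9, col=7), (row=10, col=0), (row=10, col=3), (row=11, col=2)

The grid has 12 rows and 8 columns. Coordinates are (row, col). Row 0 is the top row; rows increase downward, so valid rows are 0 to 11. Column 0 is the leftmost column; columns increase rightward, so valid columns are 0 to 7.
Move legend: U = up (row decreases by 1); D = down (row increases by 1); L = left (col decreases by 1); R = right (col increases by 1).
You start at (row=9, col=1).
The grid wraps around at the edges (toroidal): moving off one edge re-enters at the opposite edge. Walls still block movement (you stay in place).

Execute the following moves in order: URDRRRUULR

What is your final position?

Start: (row=9, col=1)
  U (up): (row=9, col=1) -> (row=8, col=1)
  R (right): blocked, stay at (row=8, col=1)
  D (down): (row=8, col=1) -> (row=9, col=1)
  [×3]R (right): blocked, stay at (row=9, col=1)
  U (up): (row=9, col=1) -> (row=8, col=1)
  U (up): (row=8, col=1) -> (row=7, col=1)
  L (left): (row=7, col=1) -> (row=7, col=0)
  R (right): (row=7, col=0) -> (row=7, col=1)
Final: (row=7, col=1)

Answer: Final position: (row=7, col=1)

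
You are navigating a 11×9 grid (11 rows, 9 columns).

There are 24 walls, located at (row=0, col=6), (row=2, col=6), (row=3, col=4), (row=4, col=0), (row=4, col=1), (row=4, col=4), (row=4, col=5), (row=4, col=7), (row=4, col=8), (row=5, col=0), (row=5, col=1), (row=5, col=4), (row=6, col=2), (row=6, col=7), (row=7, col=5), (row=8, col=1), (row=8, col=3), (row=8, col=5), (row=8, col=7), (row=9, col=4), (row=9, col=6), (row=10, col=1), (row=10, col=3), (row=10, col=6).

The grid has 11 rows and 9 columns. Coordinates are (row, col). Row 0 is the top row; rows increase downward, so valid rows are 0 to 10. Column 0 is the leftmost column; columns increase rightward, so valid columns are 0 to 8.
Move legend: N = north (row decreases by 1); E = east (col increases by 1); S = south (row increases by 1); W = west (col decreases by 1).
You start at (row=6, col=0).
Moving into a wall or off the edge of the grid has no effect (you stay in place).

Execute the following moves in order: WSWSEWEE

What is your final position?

Answer: Final position: (row=8, col=0)

Derivation:
Start: (row=6, col=0)
  W (west): blocked, stay at (row=6, col=0)
  S (south): (row=6, col=0) -> (row=7, col=0)
  W (west): blocked, stay at (row=7, col=0)
  S (south): (row=7, col=0) -> (row=8, col=0)
  E (east): blocked, stay at (row=8, col=0)
  W (west): blocked, stay at (row=8, col=0)
  E (east): blocked, stay at (row=8, col=0)
  E (east): blocked, stay at (row=8, col=0)
Final: (row=8, col=0)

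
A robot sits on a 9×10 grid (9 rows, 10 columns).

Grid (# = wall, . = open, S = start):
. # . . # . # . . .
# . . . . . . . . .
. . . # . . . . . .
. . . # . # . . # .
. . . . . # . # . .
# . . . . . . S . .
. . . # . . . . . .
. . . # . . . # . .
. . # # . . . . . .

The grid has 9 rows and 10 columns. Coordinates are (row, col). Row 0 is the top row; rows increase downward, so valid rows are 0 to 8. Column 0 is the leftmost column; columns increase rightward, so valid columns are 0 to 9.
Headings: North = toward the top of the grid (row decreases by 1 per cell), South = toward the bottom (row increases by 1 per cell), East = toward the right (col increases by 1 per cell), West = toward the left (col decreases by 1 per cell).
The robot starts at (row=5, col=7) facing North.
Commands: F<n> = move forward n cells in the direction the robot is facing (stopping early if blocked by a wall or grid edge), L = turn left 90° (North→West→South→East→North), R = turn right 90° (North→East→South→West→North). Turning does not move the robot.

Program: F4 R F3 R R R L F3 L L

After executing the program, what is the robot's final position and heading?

Answer: Final position: (row=5, col=6), facing East

Derivation:
Start: (row=5, col=7), facing North
  F4: move forward 0/4 (blocked), now at (row=5, col=7)
  R: turn right, now facing East
  F3: move forward 2/3 (blocked), now at (row=5, col=9)
  R: turn right, now facing South
  R: turn right, now facing West
  R: turn right, now facing North
  L: turn left, now facing West
  F3: move forward 3, now at (row=5, col=6)
  L: turn left, now facing South
  L: turn left, now facing East
Final: (row=5, col=6), facing East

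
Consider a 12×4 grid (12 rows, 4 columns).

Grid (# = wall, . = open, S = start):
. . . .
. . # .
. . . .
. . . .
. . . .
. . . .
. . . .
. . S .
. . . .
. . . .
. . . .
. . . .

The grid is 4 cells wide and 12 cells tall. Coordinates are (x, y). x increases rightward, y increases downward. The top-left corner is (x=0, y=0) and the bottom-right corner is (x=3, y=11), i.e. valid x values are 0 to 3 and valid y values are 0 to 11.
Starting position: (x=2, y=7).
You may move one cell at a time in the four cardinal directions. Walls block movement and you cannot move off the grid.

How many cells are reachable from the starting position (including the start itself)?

BFS flood-fill from (x=2, y=7):
  Distance 0: (x=2, y=7)
  Distance 1: (x=2, y=6), (x=1, y=7), (x=3, y=7), (x=2, y=8)
  Distance 2: (x=2, y=5), (x=1, y=6), (x=3, y=6), (x=0, y=7), (x=1, y=8), (x=3, y=8), (x=2, y=9)
  Distance 3: (x=2, y=4), (x=1, y=5), (x=3, y=5), (x=0, y=6), (x=0, y=8), (x=1, y=9), (x=3, y=9), (x=2, y=10)
  Distance 4: (x=2, y=3), (x=1, y=4), (x=3, y=4), (x=0, y=5), (x=0, y=9), (x=1, y=10), (x=3, y=10), (x=2, y=11)
  Distance 5: (x=2, y=2), (x=1, y=3), (x=3, y=3), (x=0, y=4), (x=0, y=10), (x=1, y=11), (x=3, y=11)
  Distance 6: (x=1, y=2), (x=3, y=2), (x=0, y=3), (x=0, y=11)
  Distance 7: (x=1, y=1), (x=3, y=1), (x=0, y=2)
  Distance 8: (x=1, y=0), (x=3, y=0), (x=0, y=1)
  Distance 9: (x=0, y=0), (x=2, y=0)
Total reachable: 47 (grid has 47 open cells total)

Answer: Reachable cells: 47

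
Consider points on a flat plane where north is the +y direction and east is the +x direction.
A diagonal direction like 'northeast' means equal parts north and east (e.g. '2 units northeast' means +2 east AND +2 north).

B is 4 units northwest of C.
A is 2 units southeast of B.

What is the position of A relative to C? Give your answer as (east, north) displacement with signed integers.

Place C at the origin (east=0, north=0).
  B is 4 units northwest of C: delta (east=-4, north=+4); B at (east=-4, north=4).
  A is 2 units southeast of B: delta (east=+2, north=-2); A at (east=-2, north=2).
Therefore A relative to C: (east=-2, north=2).

Answer: A is at (east=-2, north=2) relative to C.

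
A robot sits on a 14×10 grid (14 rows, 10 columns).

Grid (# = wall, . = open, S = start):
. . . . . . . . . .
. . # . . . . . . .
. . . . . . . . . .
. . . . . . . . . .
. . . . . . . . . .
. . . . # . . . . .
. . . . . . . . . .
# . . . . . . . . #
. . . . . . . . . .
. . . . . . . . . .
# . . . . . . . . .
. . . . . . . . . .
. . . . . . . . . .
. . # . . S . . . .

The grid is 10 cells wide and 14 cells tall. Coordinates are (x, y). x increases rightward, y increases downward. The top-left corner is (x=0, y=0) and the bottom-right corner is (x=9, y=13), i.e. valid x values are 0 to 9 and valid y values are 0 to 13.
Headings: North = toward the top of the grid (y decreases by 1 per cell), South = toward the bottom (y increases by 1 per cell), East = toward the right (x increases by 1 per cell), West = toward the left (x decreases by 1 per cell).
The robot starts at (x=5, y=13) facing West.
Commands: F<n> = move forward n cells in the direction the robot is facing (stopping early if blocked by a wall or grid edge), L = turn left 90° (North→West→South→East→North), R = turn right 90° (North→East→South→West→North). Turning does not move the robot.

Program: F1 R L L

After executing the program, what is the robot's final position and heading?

Answer: Final position: (x=4, y=13), facing South

Derivation:
Start: (x=5, y=13), facing West
  F1: move forward 1, now at (x=4, y=13)
  R: turn right, now facing North
  L: turn left, now facing West
  L: turn left, now facing South
Final: (x=4, y=13), facing South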